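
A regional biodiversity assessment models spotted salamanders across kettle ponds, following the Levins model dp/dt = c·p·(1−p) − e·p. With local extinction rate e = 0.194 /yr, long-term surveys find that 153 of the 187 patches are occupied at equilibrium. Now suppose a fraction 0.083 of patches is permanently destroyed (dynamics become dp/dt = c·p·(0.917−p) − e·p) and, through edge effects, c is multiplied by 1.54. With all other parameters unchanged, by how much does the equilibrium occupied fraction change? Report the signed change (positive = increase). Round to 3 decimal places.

Observed p* = 153/187 = 0.81818.
Balance c(1−p*) = e gives c = e/(1 − 0.81818) = 0.194/0.18182 = 1.06699.
New p* = 0.917 − e/c = 0.917 − 0.19400/1.64316 = 0.79893.
Δp* = 0.79893 − 0.81818 = -0.01925.

-0.019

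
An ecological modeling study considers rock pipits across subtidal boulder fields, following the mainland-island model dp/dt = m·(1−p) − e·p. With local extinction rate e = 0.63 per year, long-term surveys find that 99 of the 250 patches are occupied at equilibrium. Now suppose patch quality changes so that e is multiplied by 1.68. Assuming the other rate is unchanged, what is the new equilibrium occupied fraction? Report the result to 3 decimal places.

Observed p* = 99/250 = 0.39600.
Balance m(1−p*) = e·p* gives m = e·p*/(1−p*) = 0.63×0.39600/0.60400 = 0.41305.
New p* = m/(m+e) = 0.41305/(0.41305+1.05840) = 0.28071.

0.281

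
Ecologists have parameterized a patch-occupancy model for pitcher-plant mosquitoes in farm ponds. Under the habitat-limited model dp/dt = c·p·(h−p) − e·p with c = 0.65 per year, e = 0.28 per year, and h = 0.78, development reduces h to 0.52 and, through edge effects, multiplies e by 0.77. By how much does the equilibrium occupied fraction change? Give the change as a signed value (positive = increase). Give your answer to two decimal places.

-0.16

Before: p* = h − e/c = 0.78 − 0.28/0.65 = 0.78 − 0.4308 = 0.3492.
After: c = 0.65, e = 0.2156, h = 0.52; p* = 0.52 − 0.2156/0.65 = 0.1883.
Δp* = 0.1883 − 0.3492 = -0.1609.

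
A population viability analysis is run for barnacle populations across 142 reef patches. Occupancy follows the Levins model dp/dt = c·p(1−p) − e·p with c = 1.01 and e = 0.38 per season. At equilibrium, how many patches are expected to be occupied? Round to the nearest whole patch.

p* = 1 − e/c = 1 − 0.38/1.01 = 0.6238.
Expected occupied patches = N × p* = 142 × 0.6238 = 88.57 ≈ 89.

89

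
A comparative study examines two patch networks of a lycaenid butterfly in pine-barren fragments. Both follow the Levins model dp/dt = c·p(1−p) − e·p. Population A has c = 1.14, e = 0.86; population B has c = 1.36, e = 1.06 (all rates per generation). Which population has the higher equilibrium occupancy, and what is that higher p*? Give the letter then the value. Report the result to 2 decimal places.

A: p*_A = 1 − 0.86/1.14 = 0.2456.
B: p*_B = 1 − 1.06/1.36 = 0.2206.
A is higher at 0.2456.

A, 0.25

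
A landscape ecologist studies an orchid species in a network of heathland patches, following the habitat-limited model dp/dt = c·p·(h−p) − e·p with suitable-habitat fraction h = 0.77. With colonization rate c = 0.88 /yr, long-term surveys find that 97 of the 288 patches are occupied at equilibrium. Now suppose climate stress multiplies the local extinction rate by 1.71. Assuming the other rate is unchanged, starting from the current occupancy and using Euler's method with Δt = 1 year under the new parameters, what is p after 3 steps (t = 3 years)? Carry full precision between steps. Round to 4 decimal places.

Observed p* = 97/288 = 0.33681.
Balance c(h−p*) = e gives e = 0.88×(0.77 − 0.33681) = 0.38121.
Starting from p₀ = 0.33681; update p ← p + (dp/dt)·Δt with the new parameters.
t = 1: p = 0.33681 + (-0.09116) = 0.24565
t = 2: p = 0.24565 + (-0.04678) = 0.19887
t = 3: p = 0.19887 + (-0.02969) = 0.16918

0.1692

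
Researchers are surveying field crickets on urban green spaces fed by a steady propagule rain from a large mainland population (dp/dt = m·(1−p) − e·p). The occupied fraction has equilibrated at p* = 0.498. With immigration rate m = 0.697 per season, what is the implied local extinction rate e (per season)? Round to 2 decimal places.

At equilibrium m(1−p*) = e·p*, so e = m(1−p*)/p*.
e = 0.697 × 0.5020 / 0.498 = 0.7026.

0.70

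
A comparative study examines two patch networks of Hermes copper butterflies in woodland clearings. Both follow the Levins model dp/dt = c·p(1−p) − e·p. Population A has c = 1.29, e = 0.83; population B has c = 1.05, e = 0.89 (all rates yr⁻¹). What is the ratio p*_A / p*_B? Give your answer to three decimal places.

A: p*_A = 1 − 0.83/1.29 = 0.3566.
B: p*_B = 1 − 0.89/1.05 = 0.1524.
p*_A / p*_B = 0.3566/0.1524 = 2.3401.

2.340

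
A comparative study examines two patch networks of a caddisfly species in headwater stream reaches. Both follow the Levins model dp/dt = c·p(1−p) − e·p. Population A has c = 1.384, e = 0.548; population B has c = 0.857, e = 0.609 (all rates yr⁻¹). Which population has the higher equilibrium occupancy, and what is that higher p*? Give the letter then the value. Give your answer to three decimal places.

A: p*_A = 1 − 0.548/1.384 = 0.6040.
B: p*_B = 1 − 0.609/0.857 = 0.2894.
A is higher at 0.6040.

A, 0.604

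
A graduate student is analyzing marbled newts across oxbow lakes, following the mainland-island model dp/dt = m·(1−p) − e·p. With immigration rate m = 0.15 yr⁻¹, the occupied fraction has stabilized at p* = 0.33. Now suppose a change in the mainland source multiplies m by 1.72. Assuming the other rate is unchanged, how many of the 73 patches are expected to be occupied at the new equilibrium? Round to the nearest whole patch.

Balance m(1−p*) = e·p* gives e = m(1−p*)/p* = 0.15×0.67000/0.33000 = 0.30455.
New p* = m/(m+e) = 0.25800/(0.25800+0.30455) = 0.45863.
Expected occupied = 73 × 0.45863 = 33.48 ≈ 33.

33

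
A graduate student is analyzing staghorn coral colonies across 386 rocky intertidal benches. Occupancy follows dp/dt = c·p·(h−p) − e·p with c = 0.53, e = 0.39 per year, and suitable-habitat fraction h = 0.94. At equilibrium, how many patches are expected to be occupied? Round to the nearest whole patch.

79

p* = h − e/c = 0.94 − 0.7358 = 0.2042.
Expected occupied patches = N × p* = 386 × 0.2042 = 78.80 ≈ 79.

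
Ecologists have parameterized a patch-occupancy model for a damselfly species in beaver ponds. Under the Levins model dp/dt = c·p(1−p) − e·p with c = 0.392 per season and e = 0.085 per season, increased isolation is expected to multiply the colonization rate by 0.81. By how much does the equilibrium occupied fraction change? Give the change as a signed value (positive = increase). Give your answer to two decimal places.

Before: p* = 1 − 0.085/0.392 = 0.7832.
After the change, c = 0.31752, e = 0.085, so p* = 1 − 0.085/0.31752 = 0.7323.
Δp* = 0.7323 − 0.7832 = -0.0509.

-0.05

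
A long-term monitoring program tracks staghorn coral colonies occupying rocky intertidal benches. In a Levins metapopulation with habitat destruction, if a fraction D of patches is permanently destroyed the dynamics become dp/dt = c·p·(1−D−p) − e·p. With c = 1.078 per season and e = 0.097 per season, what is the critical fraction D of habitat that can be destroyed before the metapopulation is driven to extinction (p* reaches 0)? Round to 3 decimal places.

The nontrivial equilibrium is p* = (1−D) − e/c; extinction occurs when this hits zero.
So D_crit = 1 − e/c = 1 − 0.097/1.078 = 1 − 0.0900 = 0.9100.
This equals the undisturbed p*, a classic result of Lande's extension.

0.910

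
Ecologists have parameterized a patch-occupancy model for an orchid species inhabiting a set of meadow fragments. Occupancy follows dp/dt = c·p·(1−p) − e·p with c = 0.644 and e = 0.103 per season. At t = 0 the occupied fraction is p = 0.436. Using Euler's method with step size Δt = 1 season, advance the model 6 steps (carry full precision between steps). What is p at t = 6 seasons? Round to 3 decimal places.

Update rule: p ← p + [c·p·(1−p) − e·p]·Δt with Δt = 1.
  1  |  dp/dt·Δt = +0.113454  |  p_1 = 0.549454
  2  |  dp/dt·Δt = +0.102831  |  p_2 = 0.652285
  3  |  dp/dt·Δt = +0.078880  |  p_3 = 0.731165
  4  |  dp/dt·Δt = +0.051276  |  p_4 = 0.782441
  5  |  dp/dt·Δt = +0.029035  |  p_5 = 0.811476
  6  |  dp/dt·Δt = +0.014939  |  p_6 = 0.826415

0.826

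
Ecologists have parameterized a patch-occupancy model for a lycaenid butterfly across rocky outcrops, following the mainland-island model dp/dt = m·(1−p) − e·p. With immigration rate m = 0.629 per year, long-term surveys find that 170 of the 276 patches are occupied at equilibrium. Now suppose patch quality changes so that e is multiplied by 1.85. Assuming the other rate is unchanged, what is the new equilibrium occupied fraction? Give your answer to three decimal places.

Observed p* = 170/276 = 0.61594.
Balance m(1−p*) = e·p* gives e = m(1−p*)/p* = 0.629×0.38406/0.61594 = 0.39220.
New p* = m/(m+e) = 0.62900/(0.62900+0.72557) = 0.46435.

0.464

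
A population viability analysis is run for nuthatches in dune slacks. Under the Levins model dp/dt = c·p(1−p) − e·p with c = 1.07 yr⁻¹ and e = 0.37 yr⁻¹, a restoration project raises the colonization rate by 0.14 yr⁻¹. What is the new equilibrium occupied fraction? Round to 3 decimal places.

Before: p* = 1 − 0.37/1.07 = 0.6542.
After the change, c = 1.21, e = 0.37, so p* = 1 − 0.37/1.21 = 0.6942.

0.694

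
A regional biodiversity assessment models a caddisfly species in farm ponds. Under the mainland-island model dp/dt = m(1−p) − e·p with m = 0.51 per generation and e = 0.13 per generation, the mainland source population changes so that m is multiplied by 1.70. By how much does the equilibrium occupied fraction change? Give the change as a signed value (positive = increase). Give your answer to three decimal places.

Before: p* = 0.51/(0.51+0.13) = 0.7969.
After: m = 0.867, e = 0.13; p* = 0.867/0.9970 = 0.8696.
Δp* = 0.8696 − 0.7969 = +0.0727.

0.073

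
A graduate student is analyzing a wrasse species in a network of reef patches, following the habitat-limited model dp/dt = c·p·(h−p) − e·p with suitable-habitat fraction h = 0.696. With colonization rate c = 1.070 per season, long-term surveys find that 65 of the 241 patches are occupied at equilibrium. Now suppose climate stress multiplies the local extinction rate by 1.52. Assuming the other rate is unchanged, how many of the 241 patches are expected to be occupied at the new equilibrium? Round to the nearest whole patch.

12

Observed p* = 65/241 = 0.26971.
Balance c(h−p*) = e gives e = 1.070×(0.696 − 0.26971) = 0.45613.
New p* = 0.696 − e/c = 0.696 − 0.69332/1.07000 = 0.04804.
Expected occupied = 241 × 0.04804 = 11.58 ≈ 12.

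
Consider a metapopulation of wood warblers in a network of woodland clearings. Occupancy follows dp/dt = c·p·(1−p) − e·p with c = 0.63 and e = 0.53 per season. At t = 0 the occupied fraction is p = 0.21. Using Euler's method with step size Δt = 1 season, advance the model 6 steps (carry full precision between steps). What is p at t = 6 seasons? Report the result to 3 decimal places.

0.182

Update rule: p ← p + [c·p·(1−p) − e·p]·Δt with Δt = 1.
p: 0.21000 → 0.20322  (Δp = -0.00678)
p: 0.20322 → 0.19752  (Δp = -0.00570)
p: 0.19752 → 0.19269  (Δp = -0.00483)
p: 0.19269 → 0.18857  (Δp = -0.00412)
p: 0.18857 → 0.18503  (Δp = -0.00355)
p: 0.18503 → 0.18196  (Δp = -0.00307)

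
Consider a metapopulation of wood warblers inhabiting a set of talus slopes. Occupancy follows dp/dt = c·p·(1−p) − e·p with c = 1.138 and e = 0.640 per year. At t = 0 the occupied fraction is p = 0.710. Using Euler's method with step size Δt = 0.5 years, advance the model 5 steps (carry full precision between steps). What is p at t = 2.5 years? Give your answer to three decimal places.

Update rule: p ← p + [c·p·(1−p) − e·p]·Δt with Δt = 0.5.
p: 0.71000 → 0.59996  (Δp = -0.11004)
p: 0.59996 → 0.54454  (Δp = -0.05542)
p: 0.54454 → 0.51141  (Δp = -0.03313)
p: 0.51141 → 0.48993  (Δp = -0.02147)
p: 0.48993 → 0.47535  (Δp = -0.01459)

0.475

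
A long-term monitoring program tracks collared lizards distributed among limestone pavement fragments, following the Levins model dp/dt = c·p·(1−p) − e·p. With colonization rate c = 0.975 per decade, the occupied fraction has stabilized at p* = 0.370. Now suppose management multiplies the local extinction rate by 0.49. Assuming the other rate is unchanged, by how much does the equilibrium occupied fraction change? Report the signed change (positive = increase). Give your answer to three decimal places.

0.321

Balance c(1−p*) = e gives e = 0.975×(1 − 0.37000) = 0.61425.
New p* = 1 − e/c = 1 − 0.30098/0.97500 = 0.69130.
Δp* = 0.69130 − 0.37000 = +0.32130.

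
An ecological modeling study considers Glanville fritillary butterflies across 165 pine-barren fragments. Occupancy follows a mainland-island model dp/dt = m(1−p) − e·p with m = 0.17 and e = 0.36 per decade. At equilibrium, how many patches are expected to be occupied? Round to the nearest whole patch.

53

p* = m/(m+e) = 0.17/0.5300 = 0.3208.
Expected occupied patches = N × p* = 165 × 0.3208 = 52.92 ≈ 53.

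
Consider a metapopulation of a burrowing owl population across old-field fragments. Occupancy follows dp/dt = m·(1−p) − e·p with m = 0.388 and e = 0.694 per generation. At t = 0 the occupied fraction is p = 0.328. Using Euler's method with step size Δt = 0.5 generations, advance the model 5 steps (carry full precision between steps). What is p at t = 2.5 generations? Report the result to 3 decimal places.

Update rule: p ← p + [m·(1−p) − e·p]·Δt with Δt = 0.5.
  1  |  dp/dt·Δt = +0.016552  |  p_1 = 0.344552
  2  |  dp/dt·Δt = +0.007597  |  p_2 = 0.352149
  3  |  dp/dt·Δt = +0.003487  |  p_3 = 0.355637
  4  |  dp/dt·Δt = +0.001601  |  p_4 = 0.357237
  5  |  dp/dt·Δt = +0.000735  |  p_5 = 0.357972

0.358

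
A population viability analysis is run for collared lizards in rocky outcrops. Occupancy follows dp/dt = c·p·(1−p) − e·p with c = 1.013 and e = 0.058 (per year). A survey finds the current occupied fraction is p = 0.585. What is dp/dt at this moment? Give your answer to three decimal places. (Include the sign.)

0.212

Colonization term: c·p·(1−p) = 1.013×0.585×0.4150 = 0.24593.
Extinction term: e·p = 0.03393.
dp/dt = 0.24593 − 0.03393 = 0.21200.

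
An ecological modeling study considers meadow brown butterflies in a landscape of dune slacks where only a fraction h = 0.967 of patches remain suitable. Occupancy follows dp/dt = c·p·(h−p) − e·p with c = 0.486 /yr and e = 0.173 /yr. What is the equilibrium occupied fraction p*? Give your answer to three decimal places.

Setting dp/dt = 0 and dividing by p* gives c·(h−p*) = e.
So p* = h − e/c = 0.967 − 0.173/0.486 = 0.967 − 0.3560 = 0.6110.

0.611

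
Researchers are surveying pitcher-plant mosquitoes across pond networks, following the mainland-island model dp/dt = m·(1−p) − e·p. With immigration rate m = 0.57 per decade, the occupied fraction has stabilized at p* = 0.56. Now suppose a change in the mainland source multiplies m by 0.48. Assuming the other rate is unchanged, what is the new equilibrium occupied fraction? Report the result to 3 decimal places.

Balance m(1−p*) = e·p* gives e = m(1−p*)/p* = 0.57×0.44000/0.56000 = 0.44786.
New p* = m/(m+e) = 0.27360/(0.27360+0.44786) = 0.37923.

0.379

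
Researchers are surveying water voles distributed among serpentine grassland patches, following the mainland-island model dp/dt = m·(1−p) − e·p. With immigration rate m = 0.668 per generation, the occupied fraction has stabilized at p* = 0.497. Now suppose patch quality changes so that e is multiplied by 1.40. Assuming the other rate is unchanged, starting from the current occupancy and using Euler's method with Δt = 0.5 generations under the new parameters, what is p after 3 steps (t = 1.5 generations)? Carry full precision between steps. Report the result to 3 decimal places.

0.414

Balance m(1−p*) = e·p* gives e = m(1−p*)/p* = 0.668×0.50300/0.49700 = 0.67606.
Starting from p₀ = 0.49700; update p ← p + (dp/dt)·Δt with the new parameters.
p: 0.49700 → 0.42980  (Δp = -0.06720)
p: 0.42980 → 0.41685  (Δp = -0.01295)
p: 0.41685 → 0.41435  (Δp = -0.00250)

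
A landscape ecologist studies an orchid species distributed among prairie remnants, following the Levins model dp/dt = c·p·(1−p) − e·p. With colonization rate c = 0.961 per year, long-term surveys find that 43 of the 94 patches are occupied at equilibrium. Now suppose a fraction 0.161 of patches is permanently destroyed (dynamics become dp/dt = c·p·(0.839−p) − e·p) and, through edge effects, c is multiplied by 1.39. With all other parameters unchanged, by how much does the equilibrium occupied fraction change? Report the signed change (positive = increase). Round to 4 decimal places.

-0.0088

Observed p* = 43/94 = 0.45745.
Balance c(1−p*) = e gives e = 0.961×(1 − 0.45745) = 0.52139.
New p* = 0.839 − e/c = 0.839 − 0.52139/1.33579 = 0.44868.
Δp* = 0.44868 − 0.45745 = -0.00877.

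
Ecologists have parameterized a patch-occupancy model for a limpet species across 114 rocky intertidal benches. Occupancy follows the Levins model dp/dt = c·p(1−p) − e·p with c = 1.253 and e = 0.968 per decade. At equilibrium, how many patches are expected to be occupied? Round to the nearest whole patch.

26

p* = 1 − e/c = 1 − 0.968/1.253 = 0.2275.
Expected occupied patches = N × p* = 114 × 0.2275 = 25.93 ≈ 26.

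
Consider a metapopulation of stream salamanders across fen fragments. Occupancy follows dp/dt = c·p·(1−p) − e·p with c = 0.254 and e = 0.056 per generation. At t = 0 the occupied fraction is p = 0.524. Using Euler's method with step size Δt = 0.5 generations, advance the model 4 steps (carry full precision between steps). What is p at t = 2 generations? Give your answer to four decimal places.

0.5881

Update rule: p ← p + [c·p·(1−p) − e·p]·Δt with Δt = 0.5.
  1  |  dp/dt·Δt = +0.017005  |  p_1 = 0.541005
  2  |  dp/dt·Δt = +0.016388  |  p_2 = 0.557393
  3  |  dp/dt·Δt = +0.015725  |  p_3 = 0.573118
  4  |  dp/dt·Δt = +0.015024  |  p_4 = 0.588142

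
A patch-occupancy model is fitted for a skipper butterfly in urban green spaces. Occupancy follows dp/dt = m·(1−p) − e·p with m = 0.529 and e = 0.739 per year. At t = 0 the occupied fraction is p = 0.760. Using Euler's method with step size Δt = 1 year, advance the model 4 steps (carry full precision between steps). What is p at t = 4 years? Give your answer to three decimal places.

Update rule: p ← p + [m·(1−p) − e·p]·Δt with Δt = 1.
t = 1: p = 0.76000 + (-0.43468) = 0.32532
t = 2: p = 0.32532 + (+0.11649) = 0.44181
t = 3: p = 0.44181 + (-0.03122) = 0.41059
t = 4: p = 0.41059 + (+0.00837) = 0.41896

0.419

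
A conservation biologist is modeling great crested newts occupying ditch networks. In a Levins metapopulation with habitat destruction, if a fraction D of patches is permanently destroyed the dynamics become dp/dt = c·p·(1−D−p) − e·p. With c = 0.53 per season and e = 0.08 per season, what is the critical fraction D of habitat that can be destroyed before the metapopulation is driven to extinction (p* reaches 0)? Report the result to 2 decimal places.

The nontrivial equilibrium is p* = (1−D) − e/c; extinction occurs when this hits zero.
So D_crit = 1 − e/c = 1 − 0.08/0.53 = 1 − 0.1509 = 0.8491.
Note this equals the original equilibrium occupancy — the Levins extinction-debt result.

0.85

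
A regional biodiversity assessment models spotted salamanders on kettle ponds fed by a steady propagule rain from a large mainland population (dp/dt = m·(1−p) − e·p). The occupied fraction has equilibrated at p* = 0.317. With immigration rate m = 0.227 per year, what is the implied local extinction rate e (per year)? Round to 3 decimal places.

0.489

At equilibrium m(1−p*) = e·p*, so e = m(1−p*)/p*.
e = 0.227 × 0.6830 / 0.317 = 0.4891.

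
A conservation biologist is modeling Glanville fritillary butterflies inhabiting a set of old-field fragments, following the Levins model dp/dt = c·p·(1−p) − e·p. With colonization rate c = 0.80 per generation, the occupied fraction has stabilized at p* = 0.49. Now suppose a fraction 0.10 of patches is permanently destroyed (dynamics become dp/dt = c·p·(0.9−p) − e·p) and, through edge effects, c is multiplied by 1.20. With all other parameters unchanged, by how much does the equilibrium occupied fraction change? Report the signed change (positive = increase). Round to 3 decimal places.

Balance c(1−p*) = e gives e = 0.80×(1 − 0.49000) = 0.40800.
New p* = 0.9 − e/c = 0.9 − 0.40800/0.96000 = 0.47500.
Δp* = 0.47500 − 0.49000 = -0.01500.

-0.015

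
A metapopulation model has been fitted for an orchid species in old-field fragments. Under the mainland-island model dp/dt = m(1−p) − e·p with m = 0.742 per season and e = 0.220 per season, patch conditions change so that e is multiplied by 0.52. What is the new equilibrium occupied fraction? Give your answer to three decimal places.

Before: p* = 0.742/(0.742+0.220) = 0.7713.
After: m = 0.742, e = 0.1144; p* = 0.742/0.8564 = 0.8664.

0.866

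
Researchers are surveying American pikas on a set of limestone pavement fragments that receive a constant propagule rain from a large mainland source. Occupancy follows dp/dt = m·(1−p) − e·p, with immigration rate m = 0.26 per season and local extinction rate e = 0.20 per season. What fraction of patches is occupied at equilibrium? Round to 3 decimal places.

0.565

At equilibrium the propagule rain into empty patches balances local extinction: m(1−p*) = e·p*.
p* = m/(m+e) = 0.26/(0.26+0.20) = 0.26/0.4600 = 0.5652.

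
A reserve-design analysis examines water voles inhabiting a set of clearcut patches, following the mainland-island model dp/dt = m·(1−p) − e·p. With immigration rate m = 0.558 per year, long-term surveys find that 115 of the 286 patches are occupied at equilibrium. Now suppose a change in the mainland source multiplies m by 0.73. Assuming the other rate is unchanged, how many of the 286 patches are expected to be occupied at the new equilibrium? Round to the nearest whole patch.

94

Observed p* = 115/286 = 0.40210.
Balance m(1−p*) = e·p* gives e = m(1−p*)/p* = 0.558×0.59790/0.40210 = 0.82971.
New p* = m/(m+e) = 0.40734/(0.40734+0.82971) = 0.32928.
Expected occupied = 286 × 0.32928 = 94.17 ≈ 94.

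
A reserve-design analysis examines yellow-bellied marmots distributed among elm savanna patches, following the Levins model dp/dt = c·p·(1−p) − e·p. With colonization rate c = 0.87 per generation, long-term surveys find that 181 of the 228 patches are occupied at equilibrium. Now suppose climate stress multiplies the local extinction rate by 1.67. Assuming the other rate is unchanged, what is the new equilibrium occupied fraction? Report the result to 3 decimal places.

0.656

Observed p* = 181/228 = 0.79386.
Balance c(1−p*) = e gives e = 0.87×(1 − 0.79386) = 0.17934.
New p* = 1 − e/c = 1 − 0.29950/0.87000 = 0.65575.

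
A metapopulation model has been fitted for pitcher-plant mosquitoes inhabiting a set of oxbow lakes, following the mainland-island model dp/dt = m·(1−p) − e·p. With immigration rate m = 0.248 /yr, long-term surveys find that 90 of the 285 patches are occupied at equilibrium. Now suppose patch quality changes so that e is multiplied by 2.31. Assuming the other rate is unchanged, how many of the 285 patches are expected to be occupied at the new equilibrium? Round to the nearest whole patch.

47

Observed p* = 90/285 = 0.31579.
Balance m(1−p*) = e·p* gives e = m(1−p*)/p* = 0.248×0.68421/0.31579 = 0.53733.
New p* = m/(m+e) = 0.24800/(0.24800+1.24123) = 0.16653.
Expected occupied = 285 × 0.16653 = 47.46 ≈ 47.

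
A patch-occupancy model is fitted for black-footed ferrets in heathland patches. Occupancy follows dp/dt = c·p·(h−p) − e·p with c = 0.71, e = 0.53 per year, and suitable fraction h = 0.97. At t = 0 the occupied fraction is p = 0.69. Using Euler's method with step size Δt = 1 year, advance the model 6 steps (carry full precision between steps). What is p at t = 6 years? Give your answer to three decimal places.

0.278

Update rule: p ← p + [c·p·(h−p) − e·p]·Δt with Δt = 1.
step 1: Δp = -0.22853, p = 0.46147
step 2: Δp = -0.07796, p = 0.38351
step 3: Δp = -0.04356, p = 0.33995
step 4: Δp = -0.02810, p = 0.31185
step 5: Δp = -0.01956, p = 0.29229
step 6: Δp = -0.01427, p = 0.27802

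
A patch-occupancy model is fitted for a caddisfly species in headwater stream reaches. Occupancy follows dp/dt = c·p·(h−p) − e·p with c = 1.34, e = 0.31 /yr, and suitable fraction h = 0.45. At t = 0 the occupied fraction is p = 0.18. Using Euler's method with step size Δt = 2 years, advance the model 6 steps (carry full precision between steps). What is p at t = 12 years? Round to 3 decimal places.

Update rule: p ← p + [c·p·(h−p) − e·p]·Δt with Δt = 2.
  1  |  dp/dt·Δt = +0.018648  |  p_1 = 0.198648
  2  |  dp/dt·Δt = +0.010652  |  p_2 = 0.209300
  3  |  dp/dt·Δt = +0.005248  |  p_3 = 0.214548
  4  |  dp/dt·Δt = +0.002362  |  p_4 = 0.216911
  5  |  dp/dt·Δt = +0.001015  |  p_5 = 0.217926
  6  |  dp/dt·Δt = +0.000427  |  p_6 = 0.218353

0.218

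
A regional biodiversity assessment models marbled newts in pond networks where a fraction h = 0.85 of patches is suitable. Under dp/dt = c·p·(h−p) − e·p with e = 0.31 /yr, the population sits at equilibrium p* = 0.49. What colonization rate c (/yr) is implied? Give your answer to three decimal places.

At equilibrium c(h−p*) = e, so c = e/(h−p*).
c = 0.31/(0.85 − 0.49) = 0.31/0.3600 = 0.8611.

0.861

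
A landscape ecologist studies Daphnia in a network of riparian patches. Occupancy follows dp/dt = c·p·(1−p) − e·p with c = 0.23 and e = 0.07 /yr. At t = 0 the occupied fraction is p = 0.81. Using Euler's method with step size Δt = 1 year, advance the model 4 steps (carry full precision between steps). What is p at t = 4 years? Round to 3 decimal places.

Update rule: p ← p + [c·p·(1−p) − e·p]·Δt with Δt = 1.
  1  |  dp/dt·Δt = -0.021303  |  p_1 = 0.788697
  2  |  dp/dt·Δt = -0.016878  |  p_2 = 0.771819
  3  |  dp/dt·Δt = -0.013521  |  p_3 = 0.758298
  4  |  dp/dt·Δt = -0.010926  |  p_4 = 0.747372

0.747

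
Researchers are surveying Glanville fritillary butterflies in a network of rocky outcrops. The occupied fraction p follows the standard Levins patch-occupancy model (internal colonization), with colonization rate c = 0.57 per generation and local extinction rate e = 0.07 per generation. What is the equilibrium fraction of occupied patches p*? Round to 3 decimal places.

At equilibrium, colonization balances extinction: c·p*·(1−p*) = e·p*.
So p* = 1 − e/c = 1 − 0.07/0.57 = 1 − 0.1228 = 0.8772.

0.877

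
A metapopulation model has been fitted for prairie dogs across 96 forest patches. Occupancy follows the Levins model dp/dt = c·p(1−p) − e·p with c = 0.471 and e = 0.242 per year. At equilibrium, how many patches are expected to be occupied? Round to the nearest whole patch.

47

p* = 1 − e/c = 1 − 0.242/0.471 = 0.4862.
Expected occupied patches = N × p* = 96 × 0.4862 = 46.68 ≈ 47.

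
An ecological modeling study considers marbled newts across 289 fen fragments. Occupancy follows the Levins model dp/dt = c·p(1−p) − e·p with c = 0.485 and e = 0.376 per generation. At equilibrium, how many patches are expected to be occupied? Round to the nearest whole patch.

p* = 1 − e/c = 1 − 0.376/0.485 = 0.2247.
Expected occupied patches = N × p* = 289 × 0.2247 = 64.95 ≈ 65.

65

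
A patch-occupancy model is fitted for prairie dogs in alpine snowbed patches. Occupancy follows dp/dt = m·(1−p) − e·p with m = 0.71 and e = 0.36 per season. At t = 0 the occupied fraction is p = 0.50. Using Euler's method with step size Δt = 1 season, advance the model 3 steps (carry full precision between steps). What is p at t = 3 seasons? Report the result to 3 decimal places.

Update rule: p ← p + [m·(1−p) − e·p]·Δt with Δt = 1.
  1  |  dp/dt·Δt = +0.175000  |  p_1 = 0.675000
  2  |  dp/dt·Δt = -0.012250  |  p_2 = 0.662750
  3  |  dp/dt·Δt = +0.000858  |  p_3 = 0.663608

0.664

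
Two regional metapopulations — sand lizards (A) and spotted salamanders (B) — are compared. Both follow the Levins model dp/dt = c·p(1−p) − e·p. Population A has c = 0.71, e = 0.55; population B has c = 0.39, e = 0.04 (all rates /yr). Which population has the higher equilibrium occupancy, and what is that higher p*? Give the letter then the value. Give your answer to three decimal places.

B, 0.897

A: p*_A = 1 − 0.55/0.71 = 0.2254.
B: p*_B = 1 − 0.04/0.39 = 0.8974.
B is higher at 0.8974.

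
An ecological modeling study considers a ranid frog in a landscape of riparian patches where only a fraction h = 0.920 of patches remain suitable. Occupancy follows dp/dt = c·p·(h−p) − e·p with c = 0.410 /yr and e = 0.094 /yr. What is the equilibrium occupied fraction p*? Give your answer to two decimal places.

Setting dp/dt = 0 and dividing by p* gives c·(h−p*) = e.
So p* = h − e/c = 0.920 − 0.094/0.410 = 0.920 − 0.2293 = 0.6907.

0.69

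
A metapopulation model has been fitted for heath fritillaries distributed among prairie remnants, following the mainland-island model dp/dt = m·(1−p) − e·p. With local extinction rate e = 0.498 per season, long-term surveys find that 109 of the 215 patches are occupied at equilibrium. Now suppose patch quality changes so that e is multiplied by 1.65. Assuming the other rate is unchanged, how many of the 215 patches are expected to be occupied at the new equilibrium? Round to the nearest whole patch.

Observed p* = 109/215 = 0.50698.
Balance m(1−p*) = e·p* gives m = e·p*/(1−p*) = 0.498×0.50698/0.49302 = 0.51210.
New p* = m/(m+e) = 0.51210/(0.51210+0.82170) = 0.38394.
Expected occupied = 215 × 0.38394 = 82.55 ≈ 83.

83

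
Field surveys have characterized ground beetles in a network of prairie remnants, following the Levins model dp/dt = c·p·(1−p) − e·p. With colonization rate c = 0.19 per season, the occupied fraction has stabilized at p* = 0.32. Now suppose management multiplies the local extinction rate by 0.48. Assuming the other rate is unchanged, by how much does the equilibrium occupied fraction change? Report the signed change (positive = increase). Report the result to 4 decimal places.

Balance c(1−p*) = e gives e = 0.19×(1 − 0.32000) = 0.12920.
New p* = 1 − e/c = 1 − 0.06202/0.19000 = 0.67358.
Δp* = 0.67358 − 0.32000 = +0.35358.

0.3536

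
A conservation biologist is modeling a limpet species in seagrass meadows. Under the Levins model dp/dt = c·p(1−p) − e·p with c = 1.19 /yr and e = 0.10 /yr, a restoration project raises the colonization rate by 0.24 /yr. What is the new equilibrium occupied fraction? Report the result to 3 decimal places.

0.930

Before: p* = 1 − 0.10/1.19 = 0.9160.
After the change, c = 1.43, e = 0.1, so p* = 1 − 0.1/1.43 = 0.9301.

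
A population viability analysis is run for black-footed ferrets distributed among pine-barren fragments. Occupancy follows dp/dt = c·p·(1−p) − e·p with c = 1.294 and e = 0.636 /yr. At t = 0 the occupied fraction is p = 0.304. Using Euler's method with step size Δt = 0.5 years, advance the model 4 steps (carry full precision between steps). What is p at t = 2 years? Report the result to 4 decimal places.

Update rule: p ← p + [c·p·(1−p) − e·p]·Δt with Δt = 0.5.
step 1: Δp = +0.04022, p = 0.34422
step 2: Δp = +0.03659, p = 0.38081
step 3: Δp = +0.03146, p = 0.41227
step 4: Δp = +0.02567, p = 0.43794

0.4379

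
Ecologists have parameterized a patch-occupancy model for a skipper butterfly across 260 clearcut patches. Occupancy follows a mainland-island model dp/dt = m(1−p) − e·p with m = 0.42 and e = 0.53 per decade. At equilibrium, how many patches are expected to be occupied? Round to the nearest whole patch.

115

p* = m/(m+e) = 0.42/0.9500 = 0.4421.
Expected occupied patches = N × p* = 260 × 0.4421 = 114.95 ≈ 115.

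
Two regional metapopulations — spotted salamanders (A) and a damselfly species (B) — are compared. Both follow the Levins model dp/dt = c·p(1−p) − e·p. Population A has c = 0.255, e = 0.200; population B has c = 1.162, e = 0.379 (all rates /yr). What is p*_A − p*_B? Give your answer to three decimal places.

-0.458

A: p*_A = 1 − 0.200/0.255 = 0.2157.
B: p*_B = 1 − 0.379/1.162 = 0.6738.
p*_A − p*_B = 0.2157 − 0.6738 = -0.4582.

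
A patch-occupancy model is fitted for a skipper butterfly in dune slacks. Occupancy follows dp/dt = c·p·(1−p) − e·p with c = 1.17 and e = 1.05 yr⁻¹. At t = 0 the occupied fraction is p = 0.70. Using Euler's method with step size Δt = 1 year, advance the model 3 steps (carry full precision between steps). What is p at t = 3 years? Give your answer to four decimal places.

0.1665

Update rule: p ← p + [c·p·(1−p) − e·p]·Δt with Δt = 1.
step 1: Δp = -0.48930, p = 0.21070
step 2: Δp = -0.02666, p = 0.18404
step 3: Δp = -0.01754, p = 0.16650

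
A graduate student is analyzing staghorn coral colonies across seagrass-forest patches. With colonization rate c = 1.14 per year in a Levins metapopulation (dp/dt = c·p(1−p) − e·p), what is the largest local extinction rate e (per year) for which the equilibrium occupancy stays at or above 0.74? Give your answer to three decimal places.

0.296

1 − e/c ≥ 0.74 ⇒ e ≤ c(1 − 0.74) = 1.14 × 0.2600.
e_max = 0.2964.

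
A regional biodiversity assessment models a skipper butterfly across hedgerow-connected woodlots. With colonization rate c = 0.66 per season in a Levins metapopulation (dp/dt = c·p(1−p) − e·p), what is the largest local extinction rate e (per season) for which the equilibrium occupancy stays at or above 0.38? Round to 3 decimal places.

0.409

1 − e/c ≥ 0.38 ⇒ e ≤ c(1 − 0.38) = 0.66 × 0.6200.
e_max = 0.4092.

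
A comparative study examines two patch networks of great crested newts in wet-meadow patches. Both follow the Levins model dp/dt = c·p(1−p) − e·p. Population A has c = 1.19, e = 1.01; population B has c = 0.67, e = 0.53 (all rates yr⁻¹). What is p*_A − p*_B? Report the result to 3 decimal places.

A: p*_A = 1 − 1.01/1.19 = 0.1513.
B: p*_B = 1 − 0.53/0.67 = 0.2090.
p*_A − p*_B = 0.1513 − 0.2090 = -0.0577.

-0.058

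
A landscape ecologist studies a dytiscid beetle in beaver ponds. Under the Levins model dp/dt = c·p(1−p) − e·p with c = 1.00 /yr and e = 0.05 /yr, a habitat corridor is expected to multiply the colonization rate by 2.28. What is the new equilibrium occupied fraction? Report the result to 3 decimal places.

0.978

Before: p* = 1 − 0.05/1.00 = 0.9500.
After the change, c = 2.28, e = 0.05, so p* = 1 − 0.05/2.28 = 0.9781.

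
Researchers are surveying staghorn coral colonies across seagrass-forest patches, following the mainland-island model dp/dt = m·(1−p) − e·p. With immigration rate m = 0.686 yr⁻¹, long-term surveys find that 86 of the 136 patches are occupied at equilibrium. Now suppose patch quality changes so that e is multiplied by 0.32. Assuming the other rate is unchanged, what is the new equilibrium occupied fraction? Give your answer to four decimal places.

Observed p* = 86/136 = 0.63235.
Balance m(1−p*) = e·p* gives e = m(1−p*)/p* = 0.686×0.36765/0.63235 = 0.39884.
New p* = m/(m+e) = 0.68600/(0.68600+0.12763) = 0.84314.

0.8431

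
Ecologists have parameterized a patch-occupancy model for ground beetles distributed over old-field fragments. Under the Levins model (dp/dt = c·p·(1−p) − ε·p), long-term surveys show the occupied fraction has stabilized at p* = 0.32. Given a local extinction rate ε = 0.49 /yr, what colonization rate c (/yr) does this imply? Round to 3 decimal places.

0.721

At equilibrium c(1−p*) = ε, so c = ε/(1−p*).
c = 0.49/(1 − 0.32) = 0.49/0.6800 = 0.7206.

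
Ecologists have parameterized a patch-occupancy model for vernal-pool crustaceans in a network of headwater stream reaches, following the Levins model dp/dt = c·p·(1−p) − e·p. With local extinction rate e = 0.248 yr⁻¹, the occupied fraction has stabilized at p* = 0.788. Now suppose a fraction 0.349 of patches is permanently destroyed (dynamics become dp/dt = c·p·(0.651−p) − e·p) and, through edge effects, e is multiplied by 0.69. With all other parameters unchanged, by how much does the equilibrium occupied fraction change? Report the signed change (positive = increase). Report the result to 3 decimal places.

Balance c(1−p*) = e gives c = e/(1 − 0.78800) = 0.248/0.21200 = 1.16981.
New p* = 0.651 − e/c = 0.651 − 0.17112/1.16981 = 0.50472.
Δp* = 0.50472 − 0.78800 = -0.28328.

-0.283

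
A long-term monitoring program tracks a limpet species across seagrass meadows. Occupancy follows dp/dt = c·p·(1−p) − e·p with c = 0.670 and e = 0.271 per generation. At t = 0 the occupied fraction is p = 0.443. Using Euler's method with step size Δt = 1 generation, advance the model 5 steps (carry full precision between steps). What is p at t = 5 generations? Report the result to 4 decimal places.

Update rule: p ← p + [c·p·(1−p) − e·p]·Δt with Δt = 1.
  1  |  dp/dt·Δt = +0.045270  |  p_1 = 0.488270
  2  |  dp/dt·Δt = +0.035087  |  p_2 = 0.523357
  3  |  dp/dt·Δt = +0.025305  |  p_3 = 0.548662
  4  |  dp/dt·Δt = +0.017226  |  p_4 = 0.565888
  5  |  dp/dt·Δt = +0.011236  |  p_5 = 0.577124

0.5771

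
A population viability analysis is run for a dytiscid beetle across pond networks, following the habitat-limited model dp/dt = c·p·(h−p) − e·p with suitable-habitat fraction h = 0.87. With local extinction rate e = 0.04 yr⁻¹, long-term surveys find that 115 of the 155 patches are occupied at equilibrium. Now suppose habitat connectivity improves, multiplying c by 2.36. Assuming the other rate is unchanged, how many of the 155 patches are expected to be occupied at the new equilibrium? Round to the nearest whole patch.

126

Observed p* = 115/155 = 0.74194.
Balance c(h−p*) = e gives c = e/(0.87 − 0.74194) = 0.04/0.12806 = 0.31235.
New p* = 0.87 − e/c = 0.87 − 0.04000/0.73715 = 0.81574.
Expected occupied = 155 × 0.81574 = 126.44 ≈ 126.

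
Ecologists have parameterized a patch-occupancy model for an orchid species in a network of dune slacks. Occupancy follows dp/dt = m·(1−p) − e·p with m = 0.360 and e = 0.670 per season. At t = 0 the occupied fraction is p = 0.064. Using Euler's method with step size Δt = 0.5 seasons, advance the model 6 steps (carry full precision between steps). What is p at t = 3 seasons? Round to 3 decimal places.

0.346

Update rule: p ← p + [m·(1−p) − e·p]·Δt with Δt = 0.5.
step 1: Δp = +0.14704, p = 0.21104
step 2: Δp = +0.07131, p = 0.28235
step 3: Δp = +0.03459, p = 0.31694
step 4: Δp = +0.01677, p = 0.33372
step 5: Δp = +0.00814, p = 0.34185
step 6: Δp = +0.00395, p = 0.34580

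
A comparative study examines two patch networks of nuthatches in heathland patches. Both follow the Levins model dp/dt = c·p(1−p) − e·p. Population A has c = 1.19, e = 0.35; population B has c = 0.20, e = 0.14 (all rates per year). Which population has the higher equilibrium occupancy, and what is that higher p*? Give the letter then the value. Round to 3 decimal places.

A: p*_A = 1 − 0.35/1.19 = 0.7059.
B: p*_B = 1 − 0.14/0.20 = 0.3000.
A is higher at 0.7059.

A, 0.706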